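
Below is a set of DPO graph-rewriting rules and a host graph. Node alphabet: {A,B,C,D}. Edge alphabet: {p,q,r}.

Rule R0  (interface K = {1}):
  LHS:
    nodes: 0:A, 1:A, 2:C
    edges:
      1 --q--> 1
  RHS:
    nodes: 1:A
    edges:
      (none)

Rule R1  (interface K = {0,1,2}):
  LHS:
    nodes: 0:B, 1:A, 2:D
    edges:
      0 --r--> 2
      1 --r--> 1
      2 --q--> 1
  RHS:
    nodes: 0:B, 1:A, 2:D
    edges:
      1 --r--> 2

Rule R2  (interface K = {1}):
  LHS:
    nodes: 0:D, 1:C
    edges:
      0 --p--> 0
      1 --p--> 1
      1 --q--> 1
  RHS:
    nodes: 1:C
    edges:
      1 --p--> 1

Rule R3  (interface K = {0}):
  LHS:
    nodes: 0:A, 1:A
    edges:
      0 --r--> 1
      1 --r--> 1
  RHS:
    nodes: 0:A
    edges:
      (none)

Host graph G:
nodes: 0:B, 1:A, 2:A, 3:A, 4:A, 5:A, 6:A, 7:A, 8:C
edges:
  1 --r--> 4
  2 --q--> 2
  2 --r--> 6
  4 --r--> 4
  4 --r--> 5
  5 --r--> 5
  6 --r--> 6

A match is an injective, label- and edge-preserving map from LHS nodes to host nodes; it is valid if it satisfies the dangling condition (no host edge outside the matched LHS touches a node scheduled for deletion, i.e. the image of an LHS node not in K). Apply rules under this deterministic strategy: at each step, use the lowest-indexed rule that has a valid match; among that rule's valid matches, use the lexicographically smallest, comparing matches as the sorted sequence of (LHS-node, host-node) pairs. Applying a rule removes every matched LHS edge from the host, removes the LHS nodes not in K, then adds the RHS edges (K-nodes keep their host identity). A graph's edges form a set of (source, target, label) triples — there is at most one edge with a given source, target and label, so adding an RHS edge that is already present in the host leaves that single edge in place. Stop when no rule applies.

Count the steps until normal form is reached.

start.  V:9 E:7  edges: 1-r->4 2-q->2 2-r->6 4-r->4 4-r->5 5-r->5 6-r->6
1. fire R0 via {0↦3, 1↦2, 2↦8}  →  V:7 E:6  edges: 1-r->4 2-r->6 4-r->4 4-r->5 5-r->5 6-r->6
2. fire R3 via {0↦2, 1↦6}  →  V:6 E:4  edges: 1-r->4 4-r->4 4-r->5 5-r->5
3. fire R3 via {0↦4, 1↦5}  →  V:5 E:2  edges: 1-r->4 4-r->4
4. fire R3 via {0↦1, 1↦4}  →  V:4 E:0  edges: ∅
halt: no rule applies after step 4

Answer: 4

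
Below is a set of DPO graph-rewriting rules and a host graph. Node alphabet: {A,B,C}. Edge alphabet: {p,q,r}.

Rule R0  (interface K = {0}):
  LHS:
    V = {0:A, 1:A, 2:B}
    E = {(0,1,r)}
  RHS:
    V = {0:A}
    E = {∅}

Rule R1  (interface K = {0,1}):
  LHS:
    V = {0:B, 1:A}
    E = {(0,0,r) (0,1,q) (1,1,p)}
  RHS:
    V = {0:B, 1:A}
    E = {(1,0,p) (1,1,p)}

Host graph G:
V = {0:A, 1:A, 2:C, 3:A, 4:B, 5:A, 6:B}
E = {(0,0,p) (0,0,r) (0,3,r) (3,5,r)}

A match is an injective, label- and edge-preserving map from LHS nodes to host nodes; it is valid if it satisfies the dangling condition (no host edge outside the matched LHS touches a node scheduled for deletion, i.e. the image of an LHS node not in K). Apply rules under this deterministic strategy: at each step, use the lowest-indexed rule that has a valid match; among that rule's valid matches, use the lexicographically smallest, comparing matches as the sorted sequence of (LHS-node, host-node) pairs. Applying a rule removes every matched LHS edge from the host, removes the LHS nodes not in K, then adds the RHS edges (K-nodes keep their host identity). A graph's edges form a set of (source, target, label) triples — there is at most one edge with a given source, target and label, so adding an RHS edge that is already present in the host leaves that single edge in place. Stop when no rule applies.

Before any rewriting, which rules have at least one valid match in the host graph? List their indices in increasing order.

Answer: [R0]

Steps:
R0: 2 valid matches — {0↦3, 1↦5, 2↦4}, {0↦3, 1↦5, 2↦6}
R1: no valid match — LHS pattern not found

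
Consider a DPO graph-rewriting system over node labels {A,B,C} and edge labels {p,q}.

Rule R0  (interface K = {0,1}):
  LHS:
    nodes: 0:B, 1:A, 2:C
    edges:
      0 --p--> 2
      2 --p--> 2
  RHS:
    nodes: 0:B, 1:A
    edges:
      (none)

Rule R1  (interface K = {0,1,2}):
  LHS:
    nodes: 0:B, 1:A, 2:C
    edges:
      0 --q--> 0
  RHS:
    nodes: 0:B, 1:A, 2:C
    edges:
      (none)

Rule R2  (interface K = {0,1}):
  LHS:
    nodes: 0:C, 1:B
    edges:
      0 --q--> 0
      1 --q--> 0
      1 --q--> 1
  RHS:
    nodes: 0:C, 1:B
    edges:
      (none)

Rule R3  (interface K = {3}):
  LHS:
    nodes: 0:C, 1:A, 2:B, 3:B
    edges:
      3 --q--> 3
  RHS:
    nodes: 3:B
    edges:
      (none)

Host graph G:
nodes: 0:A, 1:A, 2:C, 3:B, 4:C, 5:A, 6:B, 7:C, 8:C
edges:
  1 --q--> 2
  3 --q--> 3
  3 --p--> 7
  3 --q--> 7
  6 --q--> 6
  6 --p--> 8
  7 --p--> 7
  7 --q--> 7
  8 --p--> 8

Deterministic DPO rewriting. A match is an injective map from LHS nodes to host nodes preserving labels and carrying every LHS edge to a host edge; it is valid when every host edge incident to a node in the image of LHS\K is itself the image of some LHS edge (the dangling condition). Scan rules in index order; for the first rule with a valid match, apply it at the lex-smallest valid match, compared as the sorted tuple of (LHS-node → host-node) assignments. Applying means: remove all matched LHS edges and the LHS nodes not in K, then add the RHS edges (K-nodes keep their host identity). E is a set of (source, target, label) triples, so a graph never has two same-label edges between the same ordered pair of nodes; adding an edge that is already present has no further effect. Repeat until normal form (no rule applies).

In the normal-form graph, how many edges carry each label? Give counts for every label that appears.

Answer: p:2 q:3

Rewrite trace:
start.  V:9 E:9  edges: 1-q->2 3-q->3 3-p->7 3-q->7 6-q->6 6-p->8 7-p->7 7-q->7 8-p->8
1. fire R0 via {0↦6, 1↦0, 2↦8}  →  V:8 E:7  edges: 1-q->2 3-q->3 3-p->7 3-q->7 6-q->6 7-p->7 7-q->7
2. fire R1 via {0↦3, 1↦0, 2↦2}  →  V:8 E:6  edges: 1-q->2 3-p->7 3-q->7 6-q->6 7-p->7 7-q->7
3. fire R1 via {0↦6, 1↦0, 2↦2}  →  V:8 E:5  edges: 1-q->2 3-p->7 3-q->7 7-p->7 7-q->7
halt: no rule applies after step 3
NF edges: [(1, 2, 'q'), (3, 7, 'p'), (3, 7, 'q'), (7, 7, 'p'), (7, 7, 'q')]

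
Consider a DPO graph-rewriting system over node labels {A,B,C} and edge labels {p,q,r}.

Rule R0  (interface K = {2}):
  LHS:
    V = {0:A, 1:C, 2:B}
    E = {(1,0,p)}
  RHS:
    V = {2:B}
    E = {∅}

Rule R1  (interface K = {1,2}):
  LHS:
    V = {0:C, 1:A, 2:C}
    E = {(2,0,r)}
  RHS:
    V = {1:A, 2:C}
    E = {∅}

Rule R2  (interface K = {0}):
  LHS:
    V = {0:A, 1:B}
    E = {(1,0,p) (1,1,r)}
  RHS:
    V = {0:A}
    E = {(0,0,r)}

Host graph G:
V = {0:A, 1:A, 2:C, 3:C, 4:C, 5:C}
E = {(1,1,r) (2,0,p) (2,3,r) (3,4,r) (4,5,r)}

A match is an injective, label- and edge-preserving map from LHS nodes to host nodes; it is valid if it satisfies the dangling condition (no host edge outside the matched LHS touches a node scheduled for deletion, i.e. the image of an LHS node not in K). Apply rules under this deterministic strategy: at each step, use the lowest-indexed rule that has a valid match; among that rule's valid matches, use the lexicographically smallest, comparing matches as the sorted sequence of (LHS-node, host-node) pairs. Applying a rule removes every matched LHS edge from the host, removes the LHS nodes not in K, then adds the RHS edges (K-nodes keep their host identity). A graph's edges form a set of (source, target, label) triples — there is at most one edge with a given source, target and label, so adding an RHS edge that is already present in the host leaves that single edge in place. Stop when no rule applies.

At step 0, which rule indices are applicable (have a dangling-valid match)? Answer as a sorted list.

R0: no valid match — LHS pattern not found
R1: 2 valid matches — {0↦5, 1↦0, 2↦4}, {0↦5, 1↦1, 2↦4}
R2: no valid match — LHS pattern not found

Answer: [R1]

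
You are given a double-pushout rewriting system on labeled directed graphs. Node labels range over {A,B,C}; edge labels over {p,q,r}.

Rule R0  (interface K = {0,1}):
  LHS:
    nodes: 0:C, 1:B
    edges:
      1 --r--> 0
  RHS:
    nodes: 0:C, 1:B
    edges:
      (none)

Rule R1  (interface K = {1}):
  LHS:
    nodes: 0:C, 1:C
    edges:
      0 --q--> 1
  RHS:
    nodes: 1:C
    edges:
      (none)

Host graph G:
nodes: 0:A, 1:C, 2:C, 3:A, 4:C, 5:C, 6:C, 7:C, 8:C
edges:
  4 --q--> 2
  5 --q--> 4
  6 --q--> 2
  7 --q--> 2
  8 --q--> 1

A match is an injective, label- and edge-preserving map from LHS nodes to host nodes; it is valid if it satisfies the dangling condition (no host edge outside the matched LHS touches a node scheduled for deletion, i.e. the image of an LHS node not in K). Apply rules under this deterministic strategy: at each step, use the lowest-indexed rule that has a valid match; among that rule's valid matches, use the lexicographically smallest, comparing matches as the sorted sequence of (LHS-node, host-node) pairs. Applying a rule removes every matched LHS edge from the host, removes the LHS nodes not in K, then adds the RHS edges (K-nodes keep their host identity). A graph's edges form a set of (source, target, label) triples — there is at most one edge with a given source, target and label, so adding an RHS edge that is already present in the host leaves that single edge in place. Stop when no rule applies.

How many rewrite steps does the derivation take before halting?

Answer: 5

Steps:
[0] host  ⇒  9 nodes, 5 edges  {4-q->2 5-q->4 6-q->2 7-q->2 8-q->1}
[1] R1 @ {0↦5, 1↦4}  ⇒  8 nodes, 4 edges  {4-q->2 6-q->2 7-q->2 8-q->1}
[2] R1 @ {0↦4, 1↦2}  ⇒  7 nodes, 3 edges  {6-q->2 7-q->2 8-q->1}
[3] R1 @ {0↦6, 1↦2}  ⇒  6 nodes, 2 edges  {7-q->2 8-q->1}
[4] R1 @ {0↦7, 1↦2}  ⇒  5 nodes, 1 edges  {8-q->1}
[5] R1 @ {0↦8, 1↦1}  ⇒  4 nodes, 0 edges  {∅}
normal form: no rule applies after step 5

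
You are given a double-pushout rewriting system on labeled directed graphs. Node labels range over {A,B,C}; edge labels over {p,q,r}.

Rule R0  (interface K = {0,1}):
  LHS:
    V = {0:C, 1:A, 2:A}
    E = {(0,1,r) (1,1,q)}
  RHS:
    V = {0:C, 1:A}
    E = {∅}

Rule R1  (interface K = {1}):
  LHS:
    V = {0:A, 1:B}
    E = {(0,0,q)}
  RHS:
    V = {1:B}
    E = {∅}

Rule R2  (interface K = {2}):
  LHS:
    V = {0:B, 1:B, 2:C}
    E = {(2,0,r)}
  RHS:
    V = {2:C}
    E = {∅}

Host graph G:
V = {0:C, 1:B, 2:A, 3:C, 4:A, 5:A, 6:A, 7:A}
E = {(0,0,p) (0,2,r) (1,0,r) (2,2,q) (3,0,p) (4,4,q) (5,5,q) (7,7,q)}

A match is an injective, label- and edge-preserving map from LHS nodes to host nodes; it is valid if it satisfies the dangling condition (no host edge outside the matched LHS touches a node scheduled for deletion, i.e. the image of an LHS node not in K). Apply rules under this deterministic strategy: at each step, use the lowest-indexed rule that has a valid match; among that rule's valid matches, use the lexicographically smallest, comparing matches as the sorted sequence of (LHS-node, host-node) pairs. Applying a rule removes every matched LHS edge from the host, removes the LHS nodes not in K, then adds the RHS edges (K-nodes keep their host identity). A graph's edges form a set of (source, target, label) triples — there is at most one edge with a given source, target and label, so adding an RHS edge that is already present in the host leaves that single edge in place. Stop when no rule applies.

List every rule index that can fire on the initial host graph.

Answer: [R0,R1]

Steps:
R0: 1 valid match — {0↦0, 1↦2, 2↦6}
R1: 3 valid matches — {0↦4, 1↦1}, {0↦5, 1↦1}, {0↦7, 1↦1}
R2: no valid match — LHS pattern not found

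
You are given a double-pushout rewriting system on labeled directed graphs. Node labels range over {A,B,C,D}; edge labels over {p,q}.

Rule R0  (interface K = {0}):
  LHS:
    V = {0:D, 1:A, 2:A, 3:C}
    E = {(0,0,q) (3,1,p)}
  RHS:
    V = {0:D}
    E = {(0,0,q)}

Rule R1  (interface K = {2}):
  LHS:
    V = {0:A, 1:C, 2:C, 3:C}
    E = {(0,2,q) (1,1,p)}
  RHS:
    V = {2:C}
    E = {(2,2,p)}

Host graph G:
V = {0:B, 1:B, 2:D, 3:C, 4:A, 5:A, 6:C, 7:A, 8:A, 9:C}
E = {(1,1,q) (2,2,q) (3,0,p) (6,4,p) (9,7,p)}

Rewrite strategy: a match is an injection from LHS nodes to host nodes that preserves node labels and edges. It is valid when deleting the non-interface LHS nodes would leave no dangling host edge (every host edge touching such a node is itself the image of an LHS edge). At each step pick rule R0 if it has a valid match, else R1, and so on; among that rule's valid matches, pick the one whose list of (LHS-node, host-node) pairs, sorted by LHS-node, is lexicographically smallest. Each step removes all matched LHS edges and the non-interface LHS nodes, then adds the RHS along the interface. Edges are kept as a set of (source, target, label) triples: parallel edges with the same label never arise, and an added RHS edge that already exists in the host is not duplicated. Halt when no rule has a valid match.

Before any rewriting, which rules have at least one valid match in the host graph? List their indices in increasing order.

Answer: [R0]

Steps:
R0: 4 valid matches — {0↦2, 1↦4, 2↦5, 3↦6}, {0↦2, 1↦4, 2↦8, 3↦6}, {0↦2, 1↦7, 2↦5, 3↦9} (+1 more)
R1: no valid match — LHS pattern not found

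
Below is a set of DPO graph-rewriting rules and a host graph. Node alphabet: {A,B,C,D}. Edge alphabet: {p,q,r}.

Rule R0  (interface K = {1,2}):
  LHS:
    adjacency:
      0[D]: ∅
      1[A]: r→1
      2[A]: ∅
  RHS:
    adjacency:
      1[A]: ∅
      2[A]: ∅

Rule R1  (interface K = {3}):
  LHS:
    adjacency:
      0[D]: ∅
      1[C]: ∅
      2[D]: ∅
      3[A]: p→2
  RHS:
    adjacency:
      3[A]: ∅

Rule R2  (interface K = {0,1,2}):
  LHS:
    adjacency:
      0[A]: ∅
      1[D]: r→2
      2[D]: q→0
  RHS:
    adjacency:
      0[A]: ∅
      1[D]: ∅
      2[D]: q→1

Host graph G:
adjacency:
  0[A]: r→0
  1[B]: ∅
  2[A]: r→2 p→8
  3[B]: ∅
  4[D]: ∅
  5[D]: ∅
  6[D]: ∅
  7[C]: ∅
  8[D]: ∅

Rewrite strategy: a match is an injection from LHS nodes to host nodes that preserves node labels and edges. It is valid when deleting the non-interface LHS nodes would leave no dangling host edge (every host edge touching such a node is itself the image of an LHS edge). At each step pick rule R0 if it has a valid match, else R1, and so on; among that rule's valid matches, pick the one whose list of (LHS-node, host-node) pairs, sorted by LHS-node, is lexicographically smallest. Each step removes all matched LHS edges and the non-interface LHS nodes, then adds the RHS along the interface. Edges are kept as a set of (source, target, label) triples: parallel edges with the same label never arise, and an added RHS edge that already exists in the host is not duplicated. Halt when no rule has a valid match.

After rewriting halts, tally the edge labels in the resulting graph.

initial: |V|=9 |E|=3  E = 0-r->0 2-r->2 2-p->8
step 1: apply R0 at {0↦4, 1↦0, 2↦2}  → |V|=8 |E|=2  E = 2-r->2 2-p->8
step 2: apply R0 at {0↦5, 1↦2, 2↦0}  → |V|=7 |E|=1  E = 2-p->8
step 3: apply R1 at {0↦6, 1↦7, 2↦8, 3↦2}  → |V|=4 |E|=0  E = ∅
final graph: no rule applies after step 3
NF edges: []

Answer: (no edges)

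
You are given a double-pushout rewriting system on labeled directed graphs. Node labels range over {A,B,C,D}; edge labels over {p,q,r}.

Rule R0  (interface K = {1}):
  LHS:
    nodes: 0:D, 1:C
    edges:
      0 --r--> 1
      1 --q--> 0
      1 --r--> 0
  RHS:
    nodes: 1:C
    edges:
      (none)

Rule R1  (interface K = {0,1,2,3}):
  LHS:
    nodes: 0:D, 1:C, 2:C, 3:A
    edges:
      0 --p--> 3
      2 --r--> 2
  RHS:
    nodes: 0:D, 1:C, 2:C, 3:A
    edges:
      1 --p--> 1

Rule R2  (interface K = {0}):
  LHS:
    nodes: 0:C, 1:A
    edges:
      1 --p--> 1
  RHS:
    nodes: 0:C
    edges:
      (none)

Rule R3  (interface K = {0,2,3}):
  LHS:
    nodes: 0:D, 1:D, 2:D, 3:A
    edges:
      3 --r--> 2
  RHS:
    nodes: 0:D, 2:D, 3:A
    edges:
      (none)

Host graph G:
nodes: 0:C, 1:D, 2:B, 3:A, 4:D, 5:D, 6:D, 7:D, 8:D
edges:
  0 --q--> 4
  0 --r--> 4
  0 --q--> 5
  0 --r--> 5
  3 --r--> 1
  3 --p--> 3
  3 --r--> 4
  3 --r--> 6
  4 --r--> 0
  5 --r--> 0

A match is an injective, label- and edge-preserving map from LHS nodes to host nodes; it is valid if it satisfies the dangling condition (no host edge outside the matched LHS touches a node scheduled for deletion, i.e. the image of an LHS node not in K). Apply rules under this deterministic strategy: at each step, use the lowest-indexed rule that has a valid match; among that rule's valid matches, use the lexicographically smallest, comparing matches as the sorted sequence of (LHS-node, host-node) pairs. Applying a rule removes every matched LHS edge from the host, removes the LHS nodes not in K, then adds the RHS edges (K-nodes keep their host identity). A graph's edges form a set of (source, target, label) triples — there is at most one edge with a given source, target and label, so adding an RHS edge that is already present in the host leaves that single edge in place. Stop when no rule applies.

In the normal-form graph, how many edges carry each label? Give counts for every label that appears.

start.  V:9 E:10  edges: 0-q->4 0-r->4 0-q->5 0-r->5 3-r->1 3-p->3 3-r->4 3-r->6 4-r->0 5-r->0
1. fire R0 via {0↦5, 1↦0}  →  V:8 E:7  edges: 0-q->4 0-r->4 3-r->1 3-p->3 3-r->4 3-r->6 4-r->0
2. fire R3 via {0↦1, 1↦7, 2↦4, 3↦3}  →  V:7 E:6  edges: 0-q->4 0-r->4 3-r->1 3-p->3 3-r->6 4-r->0
3. fire R0 via {0↦4, 1↦0}  →  V:6 E:3  edges: 3-r->1 3-p->3 3-r->6
4. fire R3 via {0↦1, 1↦8, 2↦6, 3↦3}  →  V:5 E:2  edges: 3-r->1 3-p->3
final graph: no rule applies after step 4
NF edges: [(3, 1, 'r'), (3, 3, 'p')]

Answer: p:1 r:1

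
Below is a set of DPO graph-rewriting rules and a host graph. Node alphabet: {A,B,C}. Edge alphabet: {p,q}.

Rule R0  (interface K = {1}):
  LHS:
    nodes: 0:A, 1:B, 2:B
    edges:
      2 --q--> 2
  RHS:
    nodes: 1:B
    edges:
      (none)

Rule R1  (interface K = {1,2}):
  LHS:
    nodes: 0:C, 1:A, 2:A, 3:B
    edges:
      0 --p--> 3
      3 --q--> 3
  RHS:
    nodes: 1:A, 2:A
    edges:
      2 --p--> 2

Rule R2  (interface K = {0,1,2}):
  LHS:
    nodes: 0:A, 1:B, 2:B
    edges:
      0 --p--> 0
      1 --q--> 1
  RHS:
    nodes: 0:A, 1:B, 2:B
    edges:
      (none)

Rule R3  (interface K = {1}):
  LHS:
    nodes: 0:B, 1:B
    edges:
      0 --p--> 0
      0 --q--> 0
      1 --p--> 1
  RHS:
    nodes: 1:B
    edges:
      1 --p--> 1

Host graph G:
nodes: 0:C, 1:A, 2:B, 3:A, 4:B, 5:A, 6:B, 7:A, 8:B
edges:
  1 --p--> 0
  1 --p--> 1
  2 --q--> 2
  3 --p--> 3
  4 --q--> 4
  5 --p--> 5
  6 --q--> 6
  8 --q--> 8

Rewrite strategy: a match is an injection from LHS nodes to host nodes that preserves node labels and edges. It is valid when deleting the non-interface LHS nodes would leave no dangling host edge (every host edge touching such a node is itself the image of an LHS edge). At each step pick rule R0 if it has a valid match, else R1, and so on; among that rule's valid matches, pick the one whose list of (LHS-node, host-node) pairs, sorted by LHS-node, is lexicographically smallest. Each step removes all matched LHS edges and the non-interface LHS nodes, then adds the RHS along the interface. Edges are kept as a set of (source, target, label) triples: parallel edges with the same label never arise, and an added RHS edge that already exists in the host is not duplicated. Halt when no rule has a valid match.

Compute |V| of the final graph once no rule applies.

Answer: 5

Derivation:
start.  V:9 E:8  edges: 1-p->0 1-p->1 2-q->2 3-p->3 4-q->4 5-p->5 6-q->6 8-q->8
1. fire R0 via {0↦7, 1↦2, 2↦4}  →  V:7 E:7  edges: 1-p->0 1-p->1 2-q->2 3-p->3 5-p->5 6-q->6 8-q->8
2. fire R2 via {0↦1, 1↦2, 2↦6}  →  V:7 E:5  edges: 1-p->0 3-p->3 5-p->5 6-q->6 8-q->8
3. fire R2 via {0↦3, 1↦6, 2↦2}  →  V:7 E:3  edges: 1-p->0 5-p->5 8-q->8
4. fire R0 via {0↦3, 1↦2, 2↦8}  →  V:5 E:2  edges: 1-p->0 5-p->5
normal form: no rule applies after step 4
NF nodes: {0:C, 1:A, 2:B, 5:A, 6:B}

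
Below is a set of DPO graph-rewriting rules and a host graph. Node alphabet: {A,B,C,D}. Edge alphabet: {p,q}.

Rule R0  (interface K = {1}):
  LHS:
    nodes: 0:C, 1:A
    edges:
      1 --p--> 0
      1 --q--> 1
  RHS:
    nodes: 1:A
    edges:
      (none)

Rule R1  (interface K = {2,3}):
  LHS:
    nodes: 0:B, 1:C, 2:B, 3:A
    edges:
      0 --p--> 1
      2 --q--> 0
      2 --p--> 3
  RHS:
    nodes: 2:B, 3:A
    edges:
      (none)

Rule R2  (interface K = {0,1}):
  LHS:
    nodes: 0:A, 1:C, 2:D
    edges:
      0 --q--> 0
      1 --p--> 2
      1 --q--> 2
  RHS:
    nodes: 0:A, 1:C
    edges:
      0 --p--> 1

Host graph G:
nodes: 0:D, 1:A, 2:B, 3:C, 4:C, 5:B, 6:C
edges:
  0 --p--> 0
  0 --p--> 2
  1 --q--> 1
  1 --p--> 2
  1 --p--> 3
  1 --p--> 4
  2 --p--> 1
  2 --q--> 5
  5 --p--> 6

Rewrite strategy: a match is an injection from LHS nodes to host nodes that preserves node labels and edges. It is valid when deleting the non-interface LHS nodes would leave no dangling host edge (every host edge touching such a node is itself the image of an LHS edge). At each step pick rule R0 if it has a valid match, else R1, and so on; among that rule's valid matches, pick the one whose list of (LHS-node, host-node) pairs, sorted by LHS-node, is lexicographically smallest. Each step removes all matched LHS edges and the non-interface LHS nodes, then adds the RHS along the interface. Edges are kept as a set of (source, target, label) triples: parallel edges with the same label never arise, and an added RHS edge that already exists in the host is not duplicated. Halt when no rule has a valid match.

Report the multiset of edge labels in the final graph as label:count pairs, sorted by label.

Answer: p:4

Steps:
initial: |V|=7 |E|=9  E = 0-p->0 0-p->2 1-q->1 1-p->2 1-p->3 1-p->4 2-p->1 2-q->5 5-p->6
step 1: apply R0 at {0↦3, 1↦1}  → |V|=6 |E|=7  E = 0-p->0 0-p->2 1-p->2 1-p->4 2-p->1 2-q->5 5-p->6
step 2: apply R1 at {0↦5, 1↦6, 2↦2, 3↦1}  → |V|=4 |E|=4  E = 0-p->0 0-p->2 1-p->2 1-p->4
normal form: no rule applies after step 2
NF edges: [(0, 0, 'p'), (0, 2, 'p'), (1, 2, 'p'), (1, 4, 'p')]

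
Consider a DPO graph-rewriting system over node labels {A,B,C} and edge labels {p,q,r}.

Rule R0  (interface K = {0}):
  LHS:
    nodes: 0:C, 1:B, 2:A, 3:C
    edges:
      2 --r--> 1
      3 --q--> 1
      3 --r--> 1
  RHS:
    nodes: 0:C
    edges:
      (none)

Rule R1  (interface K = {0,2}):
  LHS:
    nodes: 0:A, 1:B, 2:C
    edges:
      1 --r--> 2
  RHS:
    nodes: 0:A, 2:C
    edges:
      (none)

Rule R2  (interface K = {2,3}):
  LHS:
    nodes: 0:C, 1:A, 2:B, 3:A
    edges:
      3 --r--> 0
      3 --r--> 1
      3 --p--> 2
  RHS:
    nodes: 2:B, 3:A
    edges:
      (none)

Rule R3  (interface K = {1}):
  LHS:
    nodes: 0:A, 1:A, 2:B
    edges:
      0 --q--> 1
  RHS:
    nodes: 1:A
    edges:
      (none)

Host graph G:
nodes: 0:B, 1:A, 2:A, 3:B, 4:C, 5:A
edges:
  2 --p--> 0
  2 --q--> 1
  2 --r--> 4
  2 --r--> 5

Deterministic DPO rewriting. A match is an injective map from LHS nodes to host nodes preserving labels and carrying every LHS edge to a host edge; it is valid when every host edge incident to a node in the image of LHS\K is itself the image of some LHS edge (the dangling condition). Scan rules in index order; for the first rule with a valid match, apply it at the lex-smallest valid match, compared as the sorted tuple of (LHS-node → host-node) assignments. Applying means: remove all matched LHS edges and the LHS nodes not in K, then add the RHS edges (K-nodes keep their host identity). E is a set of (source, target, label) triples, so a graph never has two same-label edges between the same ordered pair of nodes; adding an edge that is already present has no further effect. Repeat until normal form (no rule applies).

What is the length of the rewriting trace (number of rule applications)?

start.  V:6 E:4  edges: 2-p->0 2-q->1 2-r->4 2-r->5
1. fire R2 via {0↦4, 1↦5, 2↦0, 3↦2}  →  V:4 E:1  edges: 2-q->1
2. fire R3 via {0↦2, 1↦1, 2↦0}  →  V:2 E:0  edges: ∅
final graph: no rule applies after step 2

Answer: 2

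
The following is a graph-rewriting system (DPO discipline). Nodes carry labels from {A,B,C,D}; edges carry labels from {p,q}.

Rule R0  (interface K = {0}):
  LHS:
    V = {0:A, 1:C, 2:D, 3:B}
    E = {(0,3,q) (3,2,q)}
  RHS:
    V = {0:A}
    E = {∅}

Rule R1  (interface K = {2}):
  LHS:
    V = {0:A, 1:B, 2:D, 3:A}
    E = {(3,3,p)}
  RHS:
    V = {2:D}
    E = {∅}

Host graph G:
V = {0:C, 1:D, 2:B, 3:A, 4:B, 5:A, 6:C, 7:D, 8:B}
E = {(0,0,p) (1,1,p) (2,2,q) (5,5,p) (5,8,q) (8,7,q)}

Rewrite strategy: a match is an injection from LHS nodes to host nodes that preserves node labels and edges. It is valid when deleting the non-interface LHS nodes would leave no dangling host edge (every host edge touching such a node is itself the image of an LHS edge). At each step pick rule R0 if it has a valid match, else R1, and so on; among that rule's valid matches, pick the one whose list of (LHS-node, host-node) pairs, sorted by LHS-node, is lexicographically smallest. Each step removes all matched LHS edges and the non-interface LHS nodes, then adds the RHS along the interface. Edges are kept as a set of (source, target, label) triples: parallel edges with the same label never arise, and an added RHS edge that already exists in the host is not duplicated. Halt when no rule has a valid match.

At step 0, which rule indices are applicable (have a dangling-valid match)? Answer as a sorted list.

R0: 1 valid match — {0↦5, 1↦6, 2↦7, 3↦8}
R1: no valid match — 6 raw matches, all fail dangling condition

Answer: [R0]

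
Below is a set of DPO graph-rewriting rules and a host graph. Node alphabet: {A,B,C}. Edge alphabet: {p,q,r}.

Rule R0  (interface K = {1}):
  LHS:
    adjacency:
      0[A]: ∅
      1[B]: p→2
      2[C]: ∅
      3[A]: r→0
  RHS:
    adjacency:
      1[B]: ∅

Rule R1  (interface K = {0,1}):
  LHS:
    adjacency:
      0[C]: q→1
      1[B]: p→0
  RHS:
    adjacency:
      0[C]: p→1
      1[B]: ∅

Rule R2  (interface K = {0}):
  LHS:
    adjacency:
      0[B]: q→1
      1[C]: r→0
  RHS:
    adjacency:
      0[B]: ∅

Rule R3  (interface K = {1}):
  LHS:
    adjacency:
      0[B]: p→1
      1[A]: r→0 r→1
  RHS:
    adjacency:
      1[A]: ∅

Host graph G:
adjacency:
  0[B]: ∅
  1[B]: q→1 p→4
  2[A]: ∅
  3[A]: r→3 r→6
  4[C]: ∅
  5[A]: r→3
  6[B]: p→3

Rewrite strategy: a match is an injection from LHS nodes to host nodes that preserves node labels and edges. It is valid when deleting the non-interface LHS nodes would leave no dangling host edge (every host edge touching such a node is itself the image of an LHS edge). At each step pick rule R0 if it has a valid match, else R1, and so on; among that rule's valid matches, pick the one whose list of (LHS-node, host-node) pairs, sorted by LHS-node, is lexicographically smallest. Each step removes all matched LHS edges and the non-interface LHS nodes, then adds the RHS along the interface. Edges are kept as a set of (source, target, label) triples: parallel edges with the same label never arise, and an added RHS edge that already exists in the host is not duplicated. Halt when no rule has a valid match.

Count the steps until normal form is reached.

[0] host  ⇒  7 nodes, 6 edges  {1-q->1 1-p->4 3-r->3 3-r->6 5-r->3 6-p->3}
[1] R3 @ {0↦6, 1↦3}  ⇒  6 nodes, 3 edges  {1-q->1 1-p->4 5-r->3}
[2] R0 @ {0↦3, 1↦1, 2↦4, 3↦5}  ⇒  3 nodes, 1 edges  {1-q->1}
normal form: no rule applies after step 2

Answer: 2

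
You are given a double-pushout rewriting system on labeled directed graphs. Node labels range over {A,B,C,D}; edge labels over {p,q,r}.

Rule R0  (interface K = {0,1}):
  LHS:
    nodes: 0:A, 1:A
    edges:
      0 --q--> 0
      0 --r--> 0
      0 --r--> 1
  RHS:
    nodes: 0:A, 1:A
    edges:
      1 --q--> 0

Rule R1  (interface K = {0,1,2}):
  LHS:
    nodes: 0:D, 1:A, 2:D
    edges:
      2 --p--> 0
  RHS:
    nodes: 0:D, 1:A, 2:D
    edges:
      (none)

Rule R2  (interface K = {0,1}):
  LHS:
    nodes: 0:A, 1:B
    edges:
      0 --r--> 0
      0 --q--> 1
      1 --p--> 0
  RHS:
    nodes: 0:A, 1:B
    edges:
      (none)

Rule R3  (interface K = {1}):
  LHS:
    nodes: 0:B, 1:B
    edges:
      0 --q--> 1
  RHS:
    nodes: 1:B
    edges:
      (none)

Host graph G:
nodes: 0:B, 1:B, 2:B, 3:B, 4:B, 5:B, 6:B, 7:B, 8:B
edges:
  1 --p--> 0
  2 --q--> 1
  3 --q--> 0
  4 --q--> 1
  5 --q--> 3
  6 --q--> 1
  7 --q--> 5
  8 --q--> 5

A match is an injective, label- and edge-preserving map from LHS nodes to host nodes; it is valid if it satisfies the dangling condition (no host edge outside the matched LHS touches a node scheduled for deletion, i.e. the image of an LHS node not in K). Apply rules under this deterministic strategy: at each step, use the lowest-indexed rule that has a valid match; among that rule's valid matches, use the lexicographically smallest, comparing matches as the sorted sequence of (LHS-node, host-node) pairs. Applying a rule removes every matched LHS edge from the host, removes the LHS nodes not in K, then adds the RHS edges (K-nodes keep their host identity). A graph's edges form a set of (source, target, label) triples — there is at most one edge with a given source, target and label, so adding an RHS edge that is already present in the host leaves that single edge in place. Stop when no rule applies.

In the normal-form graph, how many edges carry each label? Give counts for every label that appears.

start.  V:9 E:8  edges: 1-p->0 2-q->1 3-q->0 4-q->1 5-q->3 6-q->1 7-q->5 8-q->5
1. fire R3 via {0↦2, 1↦1}  →  V:8 E:7  edges: 1-p->0 3-q->0 4-q->1 5-q->3 6-q->1 7-q->5 8-q->5
2. fire R3 via {0↦4, 1↦1}  →  V:7 E:6  edges: 1-p->0 3-q->0 5-q->3 6-q->1 7-q->5 8-q->5
3. fire R3 via {0↦6, 1↦1}  →  V:6 E:5  edges: 1-p->0 3-q->0 5-q->3 7-q->5 8-q->5
4. fire R3 via {0↦7, 1↦5}  →  V:5 E:4  edges: 1-p->0 3-q->0 5-q->3 8-q->5
5. fire R3 via {0↦8, 1↦5}  →  V:4 E:3  edges: 1-p->0 3-q->0 5-q->3
6. fire R3 via {0↦5, 1↦3}  →  V:3 E:2  edges: 1-p->0 3-q->0
7. fire R3 via {0↦3, 1↦0}  →  V:2 E:1  edges: 1-p->0
final graph: no rule applies after step 7
NF edges: [(1, 0, 'p')]

Answer: p:1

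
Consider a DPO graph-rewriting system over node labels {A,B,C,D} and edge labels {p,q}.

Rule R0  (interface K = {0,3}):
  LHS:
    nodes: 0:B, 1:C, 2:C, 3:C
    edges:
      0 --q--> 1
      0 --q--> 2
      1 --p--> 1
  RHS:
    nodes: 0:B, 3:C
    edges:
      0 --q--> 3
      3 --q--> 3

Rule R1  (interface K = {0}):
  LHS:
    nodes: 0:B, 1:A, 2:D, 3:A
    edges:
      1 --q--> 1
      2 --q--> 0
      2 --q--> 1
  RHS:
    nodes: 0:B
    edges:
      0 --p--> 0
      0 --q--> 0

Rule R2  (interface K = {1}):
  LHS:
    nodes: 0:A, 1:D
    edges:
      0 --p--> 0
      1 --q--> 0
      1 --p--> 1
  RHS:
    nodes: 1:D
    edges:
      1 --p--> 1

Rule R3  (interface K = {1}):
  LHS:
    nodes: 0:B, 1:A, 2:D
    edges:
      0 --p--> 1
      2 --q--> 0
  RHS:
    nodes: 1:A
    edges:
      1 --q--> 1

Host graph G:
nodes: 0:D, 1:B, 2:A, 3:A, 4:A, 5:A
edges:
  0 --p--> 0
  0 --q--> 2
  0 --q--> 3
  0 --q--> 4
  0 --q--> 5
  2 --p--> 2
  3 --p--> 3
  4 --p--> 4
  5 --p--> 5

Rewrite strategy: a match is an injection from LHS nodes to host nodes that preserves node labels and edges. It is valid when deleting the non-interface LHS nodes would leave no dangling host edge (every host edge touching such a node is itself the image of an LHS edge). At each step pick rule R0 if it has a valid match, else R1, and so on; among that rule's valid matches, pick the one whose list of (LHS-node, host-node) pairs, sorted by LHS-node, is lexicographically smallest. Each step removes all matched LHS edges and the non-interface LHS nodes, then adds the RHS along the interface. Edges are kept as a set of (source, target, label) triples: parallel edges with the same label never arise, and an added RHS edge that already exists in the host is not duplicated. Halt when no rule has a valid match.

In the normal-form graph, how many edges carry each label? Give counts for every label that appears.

Answer: p:1

Derivation:
start.  V:6 E:9  edges: 0-p->0 0-q->2 0-q->3 0-q->4 0-q->5 2-p->2 3-p->3 4-p->4 5-p->5
1. fire R2 via {0↦2, 1↦0}  →  V:5 E:7  edges: 0-p->0 0-q->3 0-q->4 0-q->5 3-p->3 4-p->4 5-p->5
2. fire R2 via {0↦3, 1↦0}  →  V:4 E:5  edges: 0-p->0 0-q->4 0-q->5 4-p->4 5-p->5
3. fire R2 via {0↦4, 1↦0}  →  V:3 E:3  edges: 0-p->0 0-q->5 5-p->5
4. fire R2 via {0↦5, 1↦0}  →  V:2 E:1  edges: 0-p->0
halt: no rule applies after step 4
NF edges: [(0, 0, 'p')]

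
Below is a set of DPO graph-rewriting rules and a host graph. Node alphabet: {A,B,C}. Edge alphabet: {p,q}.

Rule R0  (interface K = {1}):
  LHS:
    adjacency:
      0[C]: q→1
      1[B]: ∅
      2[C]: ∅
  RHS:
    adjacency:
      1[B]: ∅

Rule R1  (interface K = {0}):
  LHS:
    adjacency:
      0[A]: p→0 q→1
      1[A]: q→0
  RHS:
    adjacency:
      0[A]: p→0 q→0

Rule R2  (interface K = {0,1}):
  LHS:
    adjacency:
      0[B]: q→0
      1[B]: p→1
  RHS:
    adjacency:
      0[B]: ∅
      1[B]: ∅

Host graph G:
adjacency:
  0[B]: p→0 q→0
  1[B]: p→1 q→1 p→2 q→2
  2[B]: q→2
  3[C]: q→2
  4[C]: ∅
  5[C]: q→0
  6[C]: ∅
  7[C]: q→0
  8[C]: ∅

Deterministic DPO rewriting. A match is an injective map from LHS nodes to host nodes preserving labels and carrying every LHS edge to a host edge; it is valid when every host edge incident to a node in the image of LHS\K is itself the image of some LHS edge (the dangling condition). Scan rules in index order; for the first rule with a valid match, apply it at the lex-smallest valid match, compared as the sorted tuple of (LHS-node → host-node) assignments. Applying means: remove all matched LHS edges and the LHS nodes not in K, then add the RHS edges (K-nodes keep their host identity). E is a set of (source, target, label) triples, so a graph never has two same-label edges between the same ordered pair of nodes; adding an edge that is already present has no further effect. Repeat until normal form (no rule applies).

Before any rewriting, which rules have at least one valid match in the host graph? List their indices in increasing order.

Answer: [R0,R2]

Steps:
R0: 9 valid matches — {0↦3, 1↦2, 2↦4}, {0↦3, 1↦2, 2↦6}, {0↦3, 1↦2, 2↦8} (+6 more)
R1: no valid match — LHS pattern not found
R2: 4 valid matches — {0↦0, 1↦1}, {0↦1, 1↦0}, {0↦2, 1↦0} (+1 more)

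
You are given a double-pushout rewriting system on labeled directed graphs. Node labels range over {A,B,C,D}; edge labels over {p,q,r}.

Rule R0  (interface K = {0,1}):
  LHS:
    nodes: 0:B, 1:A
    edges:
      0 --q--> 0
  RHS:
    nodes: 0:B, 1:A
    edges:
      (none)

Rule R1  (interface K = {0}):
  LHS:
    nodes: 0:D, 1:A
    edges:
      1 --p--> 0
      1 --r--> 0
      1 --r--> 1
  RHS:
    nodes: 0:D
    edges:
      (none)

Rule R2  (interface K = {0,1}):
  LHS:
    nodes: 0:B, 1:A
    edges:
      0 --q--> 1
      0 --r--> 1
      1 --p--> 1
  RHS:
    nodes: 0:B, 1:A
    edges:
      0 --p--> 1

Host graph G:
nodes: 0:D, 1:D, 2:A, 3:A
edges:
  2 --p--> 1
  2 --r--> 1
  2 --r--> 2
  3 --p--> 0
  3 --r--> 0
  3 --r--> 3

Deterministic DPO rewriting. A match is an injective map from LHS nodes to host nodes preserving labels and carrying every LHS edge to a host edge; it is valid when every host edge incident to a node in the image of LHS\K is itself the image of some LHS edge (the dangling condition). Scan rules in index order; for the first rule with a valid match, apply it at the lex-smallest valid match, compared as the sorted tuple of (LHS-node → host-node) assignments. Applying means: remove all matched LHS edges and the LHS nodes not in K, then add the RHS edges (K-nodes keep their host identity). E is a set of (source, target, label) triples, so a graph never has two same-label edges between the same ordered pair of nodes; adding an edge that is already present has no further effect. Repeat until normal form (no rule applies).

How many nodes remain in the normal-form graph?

Answer: 2

Steps:
start.  V:4 E:6  edges: 2-p->1 2-r->1 2-r->2 3-p->0 3-r->0 3-r->3
1. fire R1 via {0↦0, 1↦3}  →  V:3 E:3  edges: 2-p->1 2-r->1 2-r->2
2. fire R1 via {0↦1, 1↦2}  →  V:2 E:0  edges: ∅
halt: no rule applies after step 2
NF nodes: {0:D, 1:D}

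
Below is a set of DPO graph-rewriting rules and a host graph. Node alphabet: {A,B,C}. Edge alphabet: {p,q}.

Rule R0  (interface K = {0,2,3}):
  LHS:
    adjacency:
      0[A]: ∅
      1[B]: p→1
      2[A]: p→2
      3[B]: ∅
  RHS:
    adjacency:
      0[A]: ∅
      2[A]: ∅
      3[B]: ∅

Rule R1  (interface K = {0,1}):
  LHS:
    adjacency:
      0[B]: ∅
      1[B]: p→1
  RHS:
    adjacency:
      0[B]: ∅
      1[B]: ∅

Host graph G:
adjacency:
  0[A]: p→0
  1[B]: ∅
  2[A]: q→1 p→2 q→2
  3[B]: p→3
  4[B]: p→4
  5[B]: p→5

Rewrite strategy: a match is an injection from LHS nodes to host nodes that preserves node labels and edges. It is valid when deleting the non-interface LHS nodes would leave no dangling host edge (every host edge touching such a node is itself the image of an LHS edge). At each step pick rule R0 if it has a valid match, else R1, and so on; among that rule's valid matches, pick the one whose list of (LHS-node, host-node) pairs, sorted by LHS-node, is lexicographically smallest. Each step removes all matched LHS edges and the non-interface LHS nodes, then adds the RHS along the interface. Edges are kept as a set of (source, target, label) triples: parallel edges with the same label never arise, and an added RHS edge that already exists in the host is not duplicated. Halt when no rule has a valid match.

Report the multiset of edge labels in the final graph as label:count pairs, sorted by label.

Answer: q:2

Rewrite trace:
[0] host  ⇒  6 nodes, 7 edges  {0-p->0 2-q->1 2-p->2 2-q->2 3-p->3 4-p->4 5-p->5}
[1] R0 @ {0↦0, 1↦3, 2↦2, 3↦1}  ⇒  5 nodes, 5 edges  {0-p->0 2-q->1 2-q->2 4-p->4 5-p->5}
[2] R0 @ {0↦2, 1↦4, 2↦0, 3↦1}  ⇒  4 nodes, 3 edges  {2-q->1 2-q->2 5-p->5}
[3] R1 @ {0↦1, 1↦5}  ⇒  4 nodes, 2 edges  {2-q->1 2-q->2}
final graph: no rule applies after step 3
NF edges: [(2, 1, 'q'), (2, 2, 'q')]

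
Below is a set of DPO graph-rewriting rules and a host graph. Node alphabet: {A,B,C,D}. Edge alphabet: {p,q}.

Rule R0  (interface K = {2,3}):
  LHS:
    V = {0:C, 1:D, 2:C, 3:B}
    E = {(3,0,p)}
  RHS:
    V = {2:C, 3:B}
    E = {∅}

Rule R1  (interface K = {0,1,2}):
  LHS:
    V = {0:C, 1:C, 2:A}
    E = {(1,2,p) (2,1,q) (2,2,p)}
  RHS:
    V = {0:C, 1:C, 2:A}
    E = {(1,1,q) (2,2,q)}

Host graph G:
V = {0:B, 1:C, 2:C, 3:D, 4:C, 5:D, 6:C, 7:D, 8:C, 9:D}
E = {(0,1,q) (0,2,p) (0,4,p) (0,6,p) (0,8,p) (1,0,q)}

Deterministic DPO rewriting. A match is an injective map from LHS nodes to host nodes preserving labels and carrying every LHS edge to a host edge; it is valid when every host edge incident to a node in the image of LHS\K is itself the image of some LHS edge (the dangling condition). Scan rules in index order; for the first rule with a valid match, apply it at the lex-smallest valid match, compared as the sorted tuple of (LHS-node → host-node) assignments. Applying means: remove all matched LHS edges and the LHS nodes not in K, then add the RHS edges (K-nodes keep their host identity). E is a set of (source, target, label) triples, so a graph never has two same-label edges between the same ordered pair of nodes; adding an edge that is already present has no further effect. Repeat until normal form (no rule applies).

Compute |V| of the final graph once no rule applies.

Answer: 2

Steps:
[0] host  ⇒  10 nodes, 6 edges  {0-q->1 0-p->2 0-p->4 0-p->6 0-p->8 1-q->0}
[1] R0 @ {0↦2, 1↦3, 2↦1, 3↦0}  ⇒  8 nodes, 5 edges  {0-q->1 0-p->4 0-p->6 0-p->8 1-q->0}
[2] R0 @ {0↦4, 1↦5, 2↦1, 3↦0}  ⇒  6 nodes, 4 edges  {0-q->1 0-p->6 0-p->8 1-q->0}
[3] R0 @ {0↦6, 1↦7, 2↦1, 3↦0}  ⇒  4 nodes, 3 edges  {0-q->1 0-p->8 1-q->0}
[4] R0 @ {0↦8, 1↦9, 2↦1, 3↦0}  ⇒  2 nodes, 2 edges  {0-q->1 1-q->0}
final graph: no rule applies after step 4
NF nodes: {0:B, 1:C}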